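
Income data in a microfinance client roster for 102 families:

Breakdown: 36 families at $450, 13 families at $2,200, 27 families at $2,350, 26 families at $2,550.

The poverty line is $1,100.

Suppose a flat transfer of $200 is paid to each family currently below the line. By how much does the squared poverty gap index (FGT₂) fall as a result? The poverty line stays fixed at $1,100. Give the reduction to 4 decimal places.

Before: below the line — 36×$450; squared poverty gap index (FGT₂) = 0.123238.
After the $200 transfer: below the line — 36×$650; squared poverty gap index (FGT₂) = 0.059067.
Reduction = 0.123238 − 0.059067 = 0.0642.

0.0642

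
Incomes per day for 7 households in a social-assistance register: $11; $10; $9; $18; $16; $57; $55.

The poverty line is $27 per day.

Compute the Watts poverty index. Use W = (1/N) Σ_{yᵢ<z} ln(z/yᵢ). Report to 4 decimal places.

0.5598

Below the line: $9, $10, $11, $16, $18 (q = 5 of N = 7).
Log gaps: ln(27/9) = 1.0986; ln(27/10) = 0.9933; ln(27/11) = 0.8979; ln(27/16) = 0.5232; ln(27/18) = 0.4055.
W = 3.918519 / 7 = 0.5598.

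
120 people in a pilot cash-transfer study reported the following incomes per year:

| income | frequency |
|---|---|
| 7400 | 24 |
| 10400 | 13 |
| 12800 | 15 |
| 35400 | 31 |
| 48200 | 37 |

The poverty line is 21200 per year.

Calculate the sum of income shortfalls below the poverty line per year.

597600

Below the line: 24×7400, 13×10400, 15×12800 (q = 52 of N = 120).
Individual gaps: 24×(21200−7400) = 331200; 13×(21200−10400) = 140400; 15×(21200−12800) = 126000.
Aggregate gap = 597600.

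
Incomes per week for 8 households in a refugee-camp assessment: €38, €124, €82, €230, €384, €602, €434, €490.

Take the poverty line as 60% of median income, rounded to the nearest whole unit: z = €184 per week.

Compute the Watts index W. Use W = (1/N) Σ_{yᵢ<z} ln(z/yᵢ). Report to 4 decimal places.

0.3475

Below the line: €38, €82, €124 (q = 3 of N = 8).
ln(z/y) terms: ln(184/38) = 1.5773; ln(184/82) = 0.8082; ln(184/124) = 0.3947.
W = 2.780220 / 8 = 0.3475.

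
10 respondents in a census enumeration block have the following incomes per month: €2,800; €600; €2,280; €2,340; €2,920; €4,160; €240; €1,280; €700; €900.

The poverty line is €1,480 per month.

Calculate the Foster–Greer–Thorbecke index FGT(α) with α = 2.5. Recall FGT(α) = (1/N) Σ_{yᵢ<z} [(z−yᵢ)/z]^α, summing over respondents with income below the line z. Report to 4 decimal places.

0.1220

Below the line: €240, €600, €700, €900, €1,280 (q = 5 of N = 10).
Shortfall ratios: (1480−240)/1480 = 0.8378; (1480−600)/1480 = 0.5946; (1480−700)/1480 = 0.5270; (1480−900)/1480 = 0.3919; (1480−1280)/1480 = 0.1351.
Raised to α = 2.5: 0.64254; 0.27262; 0.20164; 0.09614; 0.00671.
Sum = 1.219654; FGT(2.5) = 1.219654 / 10 = 0.1220.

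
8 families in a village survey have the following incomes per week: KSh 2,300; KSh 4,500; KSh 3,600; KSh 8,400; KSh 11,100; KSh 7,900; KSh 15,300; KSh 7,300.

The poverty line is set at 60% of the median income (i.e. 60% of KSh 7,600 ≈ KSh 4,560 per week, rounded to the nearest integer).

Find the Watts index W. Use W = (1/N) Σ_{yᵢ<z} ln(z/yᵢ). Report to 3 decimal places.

Poor units: KSh 2,300, KSh 3,600, KSh 4,500 (q = 3 of N = 8).
Log gaps: ln(4560/2300) = 0.6844; ln(4560/3600) = 0.2364; ln(4560/4500) = 0.0132.
W = 0.934048 / 8 = 0.117.

0.117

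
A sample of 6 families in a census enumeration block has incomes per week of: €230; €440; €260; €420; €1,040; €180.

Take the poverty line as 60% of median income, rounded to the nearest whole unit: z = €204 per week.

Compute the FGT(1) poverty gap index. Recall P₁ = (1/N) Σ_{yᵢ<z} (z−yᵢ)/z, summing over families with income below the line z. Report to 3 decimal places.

0.020

Poor units: €180 (q = 1 of N = 6).
Relative gaps: (204−180)/204 = 0.1176.
Sum of shortfalls = 0.117647; P₁ averages over all N: 0.117647 / 6 = 0.020.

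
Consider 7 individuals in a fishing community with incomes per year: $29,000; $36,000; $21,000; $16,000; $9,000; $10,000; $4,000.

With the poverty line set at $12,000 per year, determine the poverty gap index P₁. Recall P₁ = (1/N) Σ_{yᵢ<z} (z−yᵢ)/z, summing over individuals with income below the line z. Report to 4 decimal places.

0.1548

Poor units: $4,000, $9,000, $10,000 (q = 3 of N = 7).
Shortfall ratios: (12000−4000)/12000 = 0.6667; (12000−9000)/12000 = 0.2500; (12000−10000)/12000 = 0.1667.
Σ = 1.083333. Dividing by the full population N = 7 gives P₁ = 0.1548.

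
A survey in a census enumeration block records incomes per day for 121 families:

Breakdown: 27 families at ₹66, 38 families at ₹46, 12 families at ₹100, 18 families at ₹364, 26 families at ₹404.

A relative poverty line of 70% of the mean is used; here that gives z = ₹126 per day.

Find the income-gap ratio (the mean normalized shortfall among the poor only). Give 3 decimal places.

Below z: 38×₹46, 27×₹66, 12×₹100 (q = 77 of N = 121).
Shortfall ratios (z−y)/z: 0.6349 (×38), 0.4762 (×27), 0.2063 (×12); sum = 39.460317.
I averages over the q = 77 poor units only: 39.460317 / 77 = 0.512.

0.512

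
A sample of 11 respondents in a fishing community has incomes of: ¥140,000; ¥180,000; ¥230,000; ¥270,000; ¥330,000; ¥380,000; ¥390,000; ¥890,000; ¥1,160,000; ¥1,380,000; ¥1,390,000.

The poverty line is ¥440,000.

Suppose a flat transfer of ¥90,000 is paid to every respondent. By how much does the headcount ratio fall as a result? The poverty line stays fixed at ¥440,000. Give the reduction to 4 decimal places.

0.1818

Before: below the line — ¥140,000, ¥180,000, ¥230,000, ¥270,000, ¥330,000, ¥380,000, ¥390,000; headcount ratio = 0.636364.
After the ¥90,000 transfer: below the line — ¥230,000, ¥270,000, ¥320,000, ¥360,000, ¥420,000; headcount ratio = 0.454545.
Reduction = 0.636364 − 0.454545 = 0.1818.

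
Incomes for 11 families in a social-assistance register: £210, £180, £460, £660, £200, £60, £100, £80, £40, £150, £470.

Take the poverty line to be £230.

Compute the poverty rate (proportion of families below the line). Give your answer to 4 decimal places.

8 of the 11 families have income below £230.
H = 8/11 = 0.7273.

0.7273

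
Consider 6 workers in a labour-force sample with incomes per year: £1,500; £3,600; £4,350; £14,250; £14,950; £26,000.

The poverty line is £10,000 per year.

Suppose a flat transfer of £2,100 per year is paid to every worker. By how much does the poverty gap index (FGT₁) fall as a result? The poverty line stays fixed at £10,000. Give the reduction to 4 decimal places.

Before: below the line — £1,500, £3,600, £4,350; poverty gap index (FGT₁) = 0.342500.
After the £2,100 transfer: below the line — £3,600, £5,700, £6,450; poverty gap index (FGT₁) = 0.237500.
Reduction = 0.342500 − 0.237500 = 0.1050.

0.1050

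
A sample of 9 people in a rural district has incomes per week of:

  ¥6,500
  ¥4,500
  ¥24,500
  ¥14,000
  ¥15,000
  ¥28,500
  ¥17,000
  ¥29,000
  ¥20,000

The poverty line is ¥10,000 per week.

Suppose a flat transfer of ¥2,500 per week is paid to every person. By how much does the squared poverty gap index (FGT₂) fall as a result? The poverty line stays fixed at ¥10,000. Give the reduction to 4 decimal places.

0.0361

Before: below the line — ¥4,500, ¥6,500; squared poverty gap index (FGT₂) = 0.047222.
After the ¥2,500 transfer: below the line — ¥7,000, ¥9,000; squared poverty gap index (FGT₂) = 0.011111.
Reduction = 0.047222 − 0.011111 = 0.0361.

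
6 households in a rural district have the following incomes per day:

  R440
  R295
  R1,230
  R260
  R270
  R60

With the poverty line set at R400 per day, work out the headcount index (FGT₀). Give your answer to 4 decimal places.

0.6667

4 of the 6 households have income below R400.
H = 4/6 = 0.6667.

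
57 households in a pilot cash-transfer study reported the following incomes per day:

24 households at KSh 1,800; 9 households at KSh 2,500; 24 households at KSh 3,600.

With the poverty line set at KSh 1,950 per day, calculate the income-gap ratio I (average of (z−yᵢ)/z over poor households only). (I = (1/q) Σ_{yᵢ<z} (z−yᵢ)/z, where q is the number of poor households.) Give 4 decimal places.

0.0769

Incomes under z: 24×KSh 1,800 (q = 24 of N = 57).
Shortfall ratios (z−y)/z: 0.0769 (×24); sum = 1.846154.
I averages over the q = 24 poor units only: 1.846154 / 24 = 0.0769.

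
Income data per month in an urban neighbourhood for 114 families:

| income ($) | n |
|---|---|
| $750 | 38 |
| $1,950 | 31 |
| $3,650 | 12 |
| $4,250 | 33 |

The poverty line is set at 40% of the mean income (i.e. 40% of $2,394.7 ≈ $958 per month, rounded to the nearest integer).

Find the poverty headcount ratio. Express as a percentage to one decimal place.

38 of the 114 families have income below $958.
H = 38/114 = 33.3%.

33.3%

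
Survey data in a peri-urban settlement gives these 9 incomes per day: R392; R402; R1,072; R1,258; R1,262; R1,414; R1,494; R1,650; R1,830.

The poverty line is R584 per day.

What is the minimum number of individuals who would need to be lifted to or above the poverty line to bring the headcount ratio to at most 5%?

Currently q = 2 of N = 9 are below the line (H = 0.222).
A headcount ratio of at most 5% allows at most ⌊0.05 × 9⌋ = 0 poor individuals.
So at least 2 − 0 = 2 must be lifted.

2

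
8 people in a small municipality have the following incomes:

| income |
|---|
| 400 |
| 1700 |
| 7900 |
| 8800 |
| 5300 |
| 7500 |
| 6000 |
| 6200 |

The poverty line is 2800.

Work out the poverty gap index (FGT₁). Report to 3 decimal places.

Below the line: 400, 1700 (q = 2 of N = 8).
Gap ratios (z−y)/z: (2800−400)/2800 = 0.8571; (2800−1700)/2800 = 0.3929.
Sum of shortfalls = 1.250000; P₁ averages over all N: 1.250000 / 8 = 0.156.

0.156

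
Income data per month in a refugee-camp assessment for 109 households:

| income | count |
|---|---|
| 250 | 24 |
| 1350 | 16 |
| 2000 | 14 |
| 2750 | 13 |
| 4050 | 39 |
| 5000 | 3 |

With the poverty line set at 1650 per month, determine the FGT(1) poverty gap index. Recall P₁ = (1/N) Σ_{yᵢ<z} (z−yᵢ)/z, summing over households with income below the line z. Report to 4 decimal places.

0.2135

Below z: 24×250, 16×1350 (q = 40 of N = 109).
Normalized shortfalls: (1650−250)/1650 = 0.8485 (×24); (1650−1350)/1650 = 0.1818 (×16).
Σ = 23.272727. Dividing by the full population N = 109 gives P₁ = 0.2135.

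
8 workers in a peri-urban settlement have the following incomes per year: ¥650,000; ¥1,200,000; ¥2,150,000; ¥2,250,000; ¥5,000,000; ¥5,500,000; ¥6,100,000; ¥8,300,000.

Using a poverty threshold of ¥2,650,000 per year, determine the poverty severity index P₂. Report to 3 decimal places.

Below the line: ¥650,000, ¥1,200,000, ¥2,150,000, ¥2,250,000 (q = 4 of N = 8).
Shortfall ratios: (2650000−650000)/2650000 = 0.7547; (2650000−1200000)/2650000 = 0.5472; (2650000−2150000)/2650000 = 0.1887; (2650000−2250000)/2650000 = 0.1509.
Squared: 0.5696; 0.2994; 0.0356; 0.0228.
Sum = 0.927376; P₂ = 0.927376 / 8 = 0.116.

0.116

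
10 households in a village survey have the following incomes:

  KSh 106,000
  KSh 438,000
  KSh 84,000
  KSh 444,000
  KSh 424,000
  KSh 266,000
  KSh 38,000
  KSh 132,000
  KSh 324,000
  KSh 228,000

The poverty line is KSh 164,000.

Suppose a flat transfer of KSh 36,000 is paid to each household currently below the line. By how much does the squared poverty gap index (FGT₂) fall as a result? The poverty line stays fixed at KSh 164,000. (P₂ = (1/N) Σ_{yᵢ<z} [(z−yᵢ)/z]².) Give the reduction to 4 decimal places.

Before: below the line — KSh 38,000, KSh 84,000, KSh 106,000, KSh 132,000; squared poverty gap index (FGT₂) = 0.099137.
After the KSh 36,000 transfer: below the line — KSh 74,000, KSh 120,000, KSh 142,000; squared poverty gap index (FGT₂) = 0.039114.
Reduction = 0.099137 − 0.039114 = 0.0600.

0.0600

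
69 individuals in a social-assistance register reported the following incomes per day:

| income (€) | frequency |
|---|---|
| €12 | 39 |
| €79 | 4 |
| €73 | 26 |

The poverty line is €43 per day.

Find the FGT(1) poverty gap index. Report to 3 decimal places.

Below the line: 39×€12 (q = 39 of N = 69).
Shortfall ratios: (43−12)/43 = 0.7209 (×39).
Sum of shortfalls = 28.116279; P₁ averages over all N: 28.116279 / 69 = 0.407.

0.407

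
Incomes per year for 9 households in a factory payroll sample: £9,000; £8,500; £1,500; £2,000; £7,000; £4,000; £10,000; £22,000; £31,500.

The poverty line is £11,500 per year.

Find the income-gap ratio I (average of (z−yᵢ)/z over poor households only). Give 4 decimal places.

Incomes under z: £1,500, £2,000, £4,000, £7,000, £8,500, £9,000, £10,000 (q = 7 of N = 9).
Relative gaps: 0.8696, 0.8261, 0.6522, 0.3913, 0.2609, 0.2174, 0.1304; sum = 3.347826.
The income-gap ratio divides by q (the poor only): 3.347826 / 7 = 0.4783.

0.4783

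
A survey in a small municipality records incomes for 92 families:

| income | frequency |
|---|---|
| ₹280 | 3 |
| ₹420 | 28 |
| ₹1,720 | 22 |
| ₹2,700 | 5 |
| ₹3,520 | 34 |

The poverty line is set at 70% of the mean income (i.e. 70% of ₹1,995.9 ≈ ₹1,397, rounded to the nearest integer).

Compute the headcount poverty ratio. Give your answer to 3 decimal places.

0.337

31 of the 92 families have income below ₹1,397.
H = 31/92 = 0.337.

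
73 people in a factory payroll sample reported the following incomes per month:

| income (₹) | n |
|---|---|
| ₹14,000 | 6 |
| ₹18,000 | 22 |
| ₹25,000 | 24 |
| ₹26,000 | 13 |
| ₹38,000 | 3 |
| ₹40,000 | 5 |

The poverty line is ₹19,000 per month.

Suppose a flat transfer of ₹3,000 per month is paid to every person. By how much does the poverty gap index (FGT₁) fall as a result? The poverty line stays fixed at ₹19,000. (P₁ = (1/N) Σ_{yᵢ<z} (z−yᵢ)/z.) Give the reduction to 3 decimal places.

Before: below the line — 6×₹14,000, 22×₹18,000; poverty gap index (FGT₁) = 0.03749.
After the ₹3,000 transfer: below the line — 6×₹17,000; poverty gap index (FGT₁) = 0.00865.
Reduction = 0.03749 − 0.00865 = 0.029.

0.029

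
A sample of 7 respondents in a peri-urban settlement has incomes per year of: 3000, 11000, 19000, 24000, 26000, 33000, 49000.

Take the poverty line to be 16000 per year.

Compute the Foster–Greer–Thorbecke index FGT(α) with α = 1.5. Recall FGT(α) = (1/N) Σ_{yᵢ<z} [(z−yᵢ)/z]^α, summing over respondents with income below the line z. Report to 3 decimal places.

Below z: 3000, 11000 (q = 2 of N = 7).
Shortfall ratios: (16000−3000)/16000 = 0.8125; (16000−11000)/16000 = 0.3125.
Raised to α = 1.5: 0.73238; 0.17469.
Sum = 0.907070; FGT(1.5) = 0.907070 / 7 = 0.130.

0.130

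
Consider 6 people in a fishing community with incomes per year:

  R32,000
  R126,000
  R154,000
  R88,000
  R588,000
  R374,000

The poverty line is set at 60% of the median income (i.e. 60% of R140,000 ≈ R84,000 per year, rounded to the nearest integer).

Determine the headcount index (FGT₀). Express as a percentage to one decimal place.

1 of the 6 people have income below R84,000.
H = 1/6 = 16.7%.

16.7%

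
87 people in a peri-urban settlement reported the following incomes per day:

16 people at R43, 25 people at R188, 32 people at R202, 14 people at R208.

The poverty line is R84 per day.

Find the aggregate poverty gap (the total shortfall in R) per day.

Below z: 16×R43 (q = 16 of N = 87).
Individual gaps: 16×(84−43) = 656.
Aggregate gap = R656.

R656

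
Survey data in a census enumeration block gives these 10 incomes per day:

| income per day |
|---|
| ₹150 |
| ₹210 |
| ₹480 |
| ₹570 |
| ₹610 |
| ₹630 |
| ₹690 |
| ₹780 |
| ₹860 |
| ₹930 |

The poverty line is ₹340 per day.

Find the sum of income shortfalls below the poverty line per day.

Below the line: ₹150, ₹210 (q = 2 of N = 10).
Individual gaps: 340−150 = 190; 340−210 = 130.
Aggregate gap = ₹320.

₹320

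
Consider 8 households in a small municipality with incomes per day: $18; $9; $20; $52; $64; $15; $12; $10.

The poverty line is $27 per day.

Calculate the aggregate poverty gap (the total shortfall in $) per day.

$78

Poor units: $9, $10, $12, $15, $18, $20 (q = 6 of N = 8).
Individual gaps: 27−9 = 18; 27−10 = 17; 27−12 = 15; 27−15 = 12; 27−18 = 9; 27−20 = 7.
Aggregate gap = $78.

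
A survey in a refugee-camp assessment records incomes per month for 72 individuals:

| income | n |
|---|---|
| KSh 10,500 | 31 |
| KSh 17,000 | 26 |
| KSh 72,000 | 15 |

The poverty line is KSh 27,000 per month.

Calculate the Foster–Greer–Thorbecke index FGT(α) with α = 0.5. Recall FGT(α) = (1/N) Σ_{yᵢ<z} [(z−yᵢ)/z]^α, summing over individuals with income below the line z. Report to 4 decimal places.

0.5563

Below z: 31×KSh 10,500, 26×KSh 17,000 (q = 57 of N = 72).
Gap ratios (z−y)/z: (27000−10500)/27000 = 0.6111 (×31); (27000−17000)/27000 = 0.3704 (×26).
Raised to α = 0.5: 0.78174 (×31); 0.60858 (×26).
Sum = 40.056911; FGT(0.5) = 40.056911 / 72 = 0.5563.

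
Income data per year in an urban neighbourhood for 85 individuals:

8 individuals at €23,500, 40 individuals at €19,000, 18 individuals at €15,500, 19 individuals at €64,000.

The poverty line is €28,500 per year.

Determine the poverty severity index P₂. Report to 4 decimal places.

0.0992

Incomes under z: 18×€15,500, 40×€19,000, 8×€23,500 (q = 66 of N = 85).
Normalized shortfalls: (28500−15500)/28500 = 0.4561 (×18); (28500−19000)/28500 = 0.3333 (×40); (28500−23500)/28500 = 0.1754 (×8).
Squared: 0.2081 (×18); 0.1111 (×40); 0.0308 (×8).
Sum = 8.435826; P₂ = 8.435826 / 85 = 0.0992.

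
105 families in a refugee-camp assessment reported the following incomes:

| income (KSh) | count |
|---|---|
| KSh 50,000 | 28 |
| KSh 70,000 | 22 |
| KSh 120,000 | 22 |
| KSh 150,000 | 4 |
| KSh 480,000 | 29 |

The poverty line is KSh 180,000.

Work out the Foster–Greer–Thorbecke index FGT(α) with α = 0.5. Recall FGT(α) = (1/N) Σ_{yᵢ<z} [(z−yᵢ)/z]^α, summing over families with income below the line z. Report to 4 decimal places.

0.5269

Below the line: 28×KSh 50,000, 22×KSh 70,000, 22×KSh 120,000, 4×KSh 150,000 (q = 76 of N = 105).
Relative gaps: (180000−50000)/180000 = 0.7222 (×28); (180000−70000)/180000 = 0.6111 (×22); (180000−120000)/180000 = 0.3333 (×22); (180000−150000)/180000 = 0.1667 (×4).
Raised to α = 0.5: 0.84984 (×28); 0.78174 (×22); 0.57735 (×22); 0.40825 (×4).
Sum = 55.328315; FGT(0.5) = 55.328315 / 105 = 0.5269.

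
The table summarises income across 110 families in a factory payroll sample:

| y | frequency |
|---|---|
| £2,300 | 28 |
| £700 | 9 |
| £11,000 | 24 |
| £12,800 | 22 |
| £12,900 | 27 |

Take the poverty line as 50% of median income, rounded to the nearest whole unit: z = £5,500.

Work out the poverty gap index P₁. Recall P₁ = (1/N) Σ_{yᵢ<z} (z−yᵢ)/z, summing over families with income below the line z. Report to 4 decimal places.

Incomes under z: 9×£700, 28×£2,300 (q = 37 of N = 110).
Gap ratios (z−y)/z: (5500−700)/5500 = 0.8727 (×9); (5500−2300)/5500 = 0.5818 (×28).
Σ = 24.145455. Dividing by the full population N = 110 gives P₁ = 0.2195.

0.2195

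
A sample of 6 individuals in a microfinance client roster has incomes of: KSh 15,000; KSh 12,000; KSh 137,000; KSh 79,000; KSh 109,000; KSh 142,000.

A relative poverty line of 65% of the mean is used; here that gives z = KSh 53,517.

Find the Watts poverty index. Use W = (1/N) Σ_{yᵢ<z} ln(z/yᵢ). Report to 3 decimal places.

0.461

Below z: KSh 12,000, KSh 15,000 (q = 2 of N = 6).
Log gaps: ln(53517/12000) = 1.4951; ln(53517/15000) = 1.2719.
W = 2.767042 / 6 = 0.461.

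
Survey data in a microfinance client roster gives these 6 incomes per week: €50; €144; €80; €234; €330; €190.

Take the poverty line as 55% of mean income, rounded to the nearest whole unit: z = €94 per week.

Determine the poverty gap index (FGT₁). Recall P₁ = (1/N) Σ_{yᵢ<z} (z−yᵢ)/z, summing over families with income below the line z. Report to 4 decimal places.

Below the line: €50, €80 (q = 2 of N = 6).
Normalized shortfalls: (94−50)/94 = 0.4681; (94−80)/94 = 0.1489.
Sum of shortfalls = 0.617021; P₁ averages over all N: 0.617021 / 6 = 0.1028.

0.1028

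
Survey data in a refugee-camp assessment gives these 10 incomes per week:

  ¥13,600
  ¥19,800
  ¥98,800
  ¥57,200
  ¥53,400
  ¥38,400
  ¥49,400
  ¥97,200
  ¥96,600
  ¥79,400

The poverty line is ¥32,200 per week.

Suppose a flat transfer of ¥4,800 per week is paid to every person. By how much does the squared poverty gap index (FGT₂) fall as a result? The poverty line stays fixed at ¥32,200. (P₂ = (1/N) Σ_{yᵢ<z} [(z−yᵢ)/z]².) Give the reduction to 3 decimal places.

0.024

Before: below the line — ¥13,600, ¥19,800; squared poverty gap index (FGT₂) = 0.04820.
After the ¥4,800 transfer: below the line — ¥18,400, ¥24,600; squared poverty gap index (FGT₂) = 0.02394.
Reduction = 0.04820 − 0.02394 = 0.024.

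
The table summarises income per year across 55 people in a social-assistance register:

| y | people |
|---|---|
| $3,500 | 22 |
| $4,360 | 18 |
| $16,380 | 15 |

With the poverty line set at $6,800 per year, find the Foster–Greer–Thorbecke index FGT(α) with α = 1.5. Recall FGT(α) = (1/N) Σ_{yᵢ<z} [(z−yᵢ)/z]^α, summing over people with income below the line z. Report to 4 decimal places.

0.2056

Below z: 22×$3,500, 18×$4,360 (q = 40 of N = 55).
Gap ratios (z−y)/z: (6800−3500)/6800 = 0.4853 (×22); (6800−4360)/6800 = 0.3588 (×18).
Raised to α = 1.5: 0.33807 (×22); 0.21494 (×18).
Sum = 11.306512; FGT(1.5) = 11.306512 / 55 = 0.2056.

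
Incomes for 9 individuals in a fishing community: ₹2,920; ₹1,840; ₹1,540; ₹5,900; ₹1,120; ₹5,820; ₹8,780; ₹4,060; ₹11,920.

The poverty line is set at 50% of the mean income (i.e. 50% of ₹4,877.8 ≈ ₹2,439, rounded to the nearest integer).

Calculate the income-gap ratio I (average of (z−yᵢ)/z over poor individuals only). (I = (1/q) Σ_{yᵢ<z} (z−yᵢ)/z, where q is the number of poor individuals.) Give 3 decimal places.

Below the line: ₹1,120, ₹1,540, ₹1,840 (q = 3 of N = 9).
Shortfall ratios (z−y)/z: 0.5408, 0.3686, 0.2456; sum = 1.154982.
The income-gap ratio divides by q (the poor only): 1.154982 / 3 = 0.385.

0.385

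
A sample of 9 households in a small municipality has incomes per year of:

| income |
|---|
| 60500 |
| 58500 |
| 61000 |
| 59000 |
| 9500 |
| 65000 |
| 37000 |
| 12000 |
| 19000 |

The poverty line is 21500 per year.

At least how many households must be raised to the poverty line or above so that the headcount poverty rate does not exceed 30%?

3 of the 9 households are poor, so H = 3/9 = 0.333.
A headcount ratio of at most 30% allows at most ⌊0.30 × 9⌋ = 2 poor households.
So at least 3 − 2 = 1 must be lifted.

1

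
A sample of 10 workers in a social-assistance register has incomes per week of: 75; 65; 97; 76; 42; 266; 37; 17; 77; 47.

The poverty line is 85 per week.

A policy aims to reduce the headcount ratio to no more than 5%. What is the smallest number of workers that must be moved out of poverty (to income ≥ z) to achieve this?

8

Currently q = 8 of N = 10 are below the line (H = 0.800).
A headcount ratio of at most 5% allows at most ⌊0.05 × 10⌋ = 0 poor workers.
So at least 8 − 0 = 8 must be lifted.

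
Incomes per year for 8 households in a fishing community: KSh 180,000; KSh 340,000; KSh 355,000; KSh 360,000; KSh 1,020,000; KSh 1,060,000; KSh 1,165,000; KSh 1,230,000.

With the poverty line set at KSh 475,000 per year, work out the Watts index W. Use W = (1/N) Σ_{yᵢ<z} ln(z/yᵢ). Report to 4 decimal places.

0.2341

Below the line: KSh 180,000, KSh 340,000, KSh 355,000, KSh 360,000 (q = 4 of N = 8).
Log shortfalls: ln(475000/180000) = 0.9704; ln(475000/340000) = 0.3344; ln(475000/355000) = 0.2912; ln(475000/360000) = 0.2772.
W = 1.873135 / 8 = 0.2341.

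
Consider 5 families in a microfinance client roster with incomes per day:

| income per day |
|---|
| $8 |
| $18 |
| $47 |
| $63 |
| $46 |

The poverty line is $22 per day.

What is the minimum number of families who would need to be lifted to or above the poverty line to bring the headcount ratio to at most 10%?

Currently q = 2 of N = 5 are below the line (H = 0.400).
A headcount ratio of at most 10% allows at most ⌊0.10 × 5⌋ = 0 poor families.
So at least 2 − 0 = 2 must be lifted.

2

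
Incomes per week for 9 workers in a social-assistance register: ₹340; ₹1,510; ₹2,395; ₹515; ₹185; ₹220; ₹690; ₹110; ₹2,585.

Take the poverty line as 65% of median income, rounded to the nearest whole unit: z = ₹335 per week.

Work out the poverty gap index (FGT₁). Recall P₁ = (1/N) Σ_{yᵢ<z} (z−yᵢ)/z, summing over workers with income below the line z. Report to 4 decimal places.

Below the line: ₹110, ₹185, ₹220 (q = 3 of N = 9).
Normalized shortfalls: (335−110)/335 = 0.6716; (335−185)/335 = 0.4478; (335−220)/335 = 0.3433.
Σ = 1.462687. Dividing by the full population N = 9 gives P₁ = 0.1625.

0.1625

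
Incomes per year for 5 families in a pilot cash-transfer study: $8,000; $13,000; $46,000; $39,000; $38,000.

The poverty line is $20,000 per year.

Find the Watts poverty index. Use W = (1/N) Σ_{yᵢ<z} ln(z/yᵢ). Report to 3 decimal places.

0.269

Below z: $8,000, $13,000 (q = 2 of N = 5).
Log shortfalls: ln(20000/8000) = 0.9163; ln(20000/13000) = 0.4308.
W = 1.347074 / 5 = 0.269.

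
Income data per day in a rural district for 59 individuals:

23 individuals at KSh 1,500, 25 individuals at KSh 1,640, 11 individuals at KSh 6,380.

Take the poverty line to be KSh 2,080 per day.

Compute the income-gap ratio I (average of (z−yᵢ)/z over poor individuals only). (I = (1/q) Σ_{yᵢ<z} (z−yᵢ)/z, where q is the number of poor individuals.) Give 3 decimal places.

0.244

Incomes under z: 23×KSh 1,500, 25×KSh 1,640 (q = 48 of N = 59).
Relative gaps: 0.2788 (×23), 0.2115 (×25); sum = 11.701923.
The income-gap ratio divides by q (the poor only): 11.701923 / 48 = 0.244.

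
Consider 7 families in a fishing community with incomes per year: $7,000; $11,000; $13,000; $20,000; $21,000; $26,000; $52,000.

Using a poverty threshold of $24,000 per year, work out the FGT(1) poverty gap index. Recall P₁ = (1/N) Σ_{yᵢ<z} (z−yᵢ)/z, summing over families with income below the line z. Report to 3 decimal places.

Poor units: $7,000, $11,000, $13,000, $20,000, $21,000 (q = 5 of N = 7).
Shortfall ratios: (24000−7000)/24000 = 0.7083; (24000−11000)/24000 = 0.5417; (24000−13000)/24000 = 0.4583; (24000−20000)/24000 = 0.1667; (24000−21000)/24000 = 0.1250.
Σ = 2.000000. Dividing by the full population N = 7 gives P₁ = 0.286.

0.286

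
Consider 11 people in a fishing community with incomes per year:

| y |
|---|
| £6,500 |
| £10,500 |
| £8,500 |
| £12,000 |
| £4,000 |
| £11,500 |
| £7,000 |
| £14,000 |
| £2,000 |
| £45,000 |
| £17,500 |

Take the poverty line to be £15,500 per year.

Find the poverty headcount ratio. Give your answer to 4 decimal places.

0.8182

9 of the 11 people have income below £15,500.
H = 9/11 = 0.8182.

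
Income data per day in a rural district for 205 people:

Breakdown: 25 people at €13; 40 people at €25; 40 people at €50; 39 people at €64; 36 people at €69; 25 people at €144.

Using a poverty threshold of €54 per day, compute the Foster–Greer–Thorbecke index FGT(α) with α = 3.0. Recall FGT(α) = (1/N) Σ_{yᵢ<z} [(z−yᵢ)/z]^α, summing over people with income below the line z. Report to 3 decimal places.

Below the line: 25×€13, 40×€25, 40×€50 (q = 105 of N = 205).
Shortfall ratios: (54−13)/54 = 0.7593 (×25); (54−25)/54 = 0.5370 (×40); (54−50)/54 = 0.0741 (×40).
Raised to α = 3.0: 0.43769 (×25); 0.15489 (×40); 0.00041 (×40).
Sum = 17.154048; FGT(3.0) = 17.154048 / 205 = 0.084.

0.084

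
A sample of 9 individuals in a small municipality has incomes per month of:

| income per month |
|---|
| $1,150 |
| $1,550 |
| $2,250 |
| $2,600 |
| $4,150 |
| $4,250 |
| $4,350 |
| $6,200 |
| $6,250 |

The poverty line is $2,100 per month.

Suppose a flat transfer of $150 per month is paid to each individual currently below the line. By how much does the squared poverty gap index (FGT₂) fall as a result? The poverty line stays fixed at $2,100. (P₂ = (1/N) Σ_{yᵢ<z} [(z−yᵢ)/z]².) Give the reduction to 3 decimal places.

0.010

Before: below the line — $1,150, $1,550; squared poverty gap index (FGT₂) = 0.03036.
After the $150 transfer: below the line — $1,300, $1,700; squared poverty gap index (FGT₂) = 0.02016.
Reduction = 0.03036 − 0.02016 = 0.010.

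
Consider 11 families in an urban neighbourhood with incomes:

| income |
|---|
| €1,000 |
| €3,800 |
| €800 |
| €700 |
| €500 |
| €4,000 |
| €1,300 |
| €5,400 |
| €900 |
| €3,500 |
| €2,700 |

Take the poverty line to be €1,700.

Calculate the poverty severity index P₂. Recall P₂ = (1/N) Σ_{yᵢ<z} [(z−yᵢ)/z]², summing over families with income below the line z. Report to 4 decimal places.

Below z: €500, €700, €800, €900, €1,000, €1,300 (q = 6 of N = 11).
Normalized shortfalls: (1700−500)/1700 = 0.7059; (1700−700)/1700 = 0.5882; (1700−800)/1700 = 0.5294; (1700−900)/1700 = 0.4706; (1700−1000)/1700 = 0.4118; (1700−1300)/1700 = 0.2353.
Squared: 0.4983; 0.3460; 0.2803; 0.2215; 0.1696; 0.0554.
Sum = 1.570934; P₂ = 1.570934 / 11 = 0.1428.

0.1428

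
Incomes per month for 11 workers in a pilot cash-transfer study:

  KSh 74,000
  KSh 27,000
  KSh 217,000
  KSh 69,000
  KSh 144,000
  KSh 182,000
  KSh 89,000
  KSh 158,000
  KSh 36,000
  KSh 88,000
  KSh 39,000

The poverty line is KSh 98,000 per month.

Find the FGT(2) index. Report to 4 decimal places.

Poor units: KSh 27,000, KSh 36,000, KSh 39,000, KSh 69,000, KSh 74,000, KSh 88,000, KSh 89,000 (q = 7 of N = 11).
Relative gaps: (98000−27000)/98000 = 0.7245; (98000−36000)/98000 = 0.6327; (98000−39000)/98000 = 0.6020; (98000−69000)/98000 = 0.2959; (98000−74000)/98000 = 0.2449; (98000−88000)/98000 = 0.1020; (98000−89000)/98000 = 0.0918.
Squared: 0.5249; 0.4002; 0.3625; 0.0876; 0.0600; 0.0104; 0.0084.
Sum = 1.453978; P₂ = 1.453978 / 11 = 0.1322.

0.1322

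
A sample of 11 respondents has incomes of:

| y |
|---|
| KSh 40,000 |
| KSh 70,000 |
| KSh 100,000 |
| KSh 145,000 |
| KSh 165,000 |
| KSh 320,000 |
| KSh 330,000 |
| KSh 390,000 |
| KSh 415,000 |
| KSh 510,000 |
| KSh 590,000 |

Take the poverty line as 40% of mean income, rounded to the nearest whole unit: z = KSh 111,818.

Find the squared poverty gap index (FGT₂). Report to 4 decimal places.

Poor units: KSh 40,000, KSh 70,000, KSh 100,000 (q = 3 of N = 11).
Normalized shortfalls: (111818−40000)/111818 = 0.6423; (111818−70000)/111818 = 0.3740; (111818−100000)/111818 = 0.1057.
Squared: 0.4125; 0.1399; 0.0112.
Sum = 0.563552; P₂ = 0.563552 / 11 = 0.0512.

0.0512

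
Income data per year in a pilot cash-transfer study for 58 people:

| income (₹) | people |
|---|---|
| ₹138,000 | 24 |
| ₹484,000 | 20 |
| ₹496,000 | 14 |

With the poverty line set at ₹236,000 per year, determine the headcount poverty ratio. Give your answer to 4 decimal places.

0.4138

24 of the 58 people have income below ₹236,000.
H = 24/58 = 0.4138.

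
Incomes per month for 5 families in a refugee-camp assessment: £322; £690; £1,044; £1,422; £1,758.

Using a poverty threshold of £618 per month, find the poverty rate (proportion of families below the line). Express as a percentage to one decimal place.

20.0%

1 of the 5 families have income below £618.
H = 1/5 = 20.0%.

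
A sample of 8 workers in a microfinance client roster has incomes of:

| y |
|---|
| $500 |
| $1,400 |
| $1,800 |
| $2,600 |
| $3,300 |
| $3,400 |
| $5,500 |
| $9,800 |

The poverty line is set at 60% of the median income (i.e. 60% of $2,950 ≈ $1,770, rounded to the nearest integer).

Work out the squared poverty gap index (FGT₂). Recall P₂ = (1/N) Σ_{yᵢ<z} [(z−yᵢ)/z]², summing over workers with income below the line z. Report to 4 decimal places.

Poor units: $500, $1,400 (q = 2 of N = 8).
Relative gaps: (1770−500)/1770 = 0.7175; (1770−1400)/1770 = 0.2090.
Squared: 0.5148; 0.0437.
Sum = 0.558524; P₂ = 0.558524 / 8 = 0.0698.

0.0698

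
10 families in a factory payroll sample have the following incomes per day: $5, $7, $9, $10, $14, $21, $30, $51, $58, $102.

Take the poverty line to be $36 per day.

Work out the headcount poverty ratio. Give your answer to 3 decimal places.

7 of the 10 families have income below $36.
H = 7/10 = 0.700.

0.700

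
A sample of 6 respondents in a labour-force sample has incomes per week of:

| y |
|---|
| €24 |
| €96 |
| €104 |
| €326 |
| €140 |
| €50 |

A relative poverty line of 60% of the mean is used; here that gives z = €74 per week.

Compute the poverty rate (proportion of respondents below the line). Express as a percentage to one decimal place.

33.3%

2 of the 6 respondents have income below €74.
H = 2/6 = 33.3%.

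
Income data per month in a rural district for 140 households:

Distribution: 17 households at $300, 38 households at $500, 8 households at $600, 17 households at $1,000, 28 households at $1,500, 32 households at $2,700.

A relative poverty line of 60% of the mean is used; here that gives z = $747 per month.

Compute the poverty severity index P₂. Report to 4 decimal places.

Incomes under z: 17×$300, 38×$500, 8×$600 (q = 63 of N = 140).
Gap ratios (z−y)/z: (747−300)/747 = 0.5984 (×17); (747−500)/747 = 0.3307 (×38); (747−600)/747 = 0.1968 (×8).
Squared: 0.3581 (×17); 0.1093 (×38); 0.0387 (×8).
Sum = 10.551742; P₂ = 10.551742 / 140 = 0.0754.

0.0754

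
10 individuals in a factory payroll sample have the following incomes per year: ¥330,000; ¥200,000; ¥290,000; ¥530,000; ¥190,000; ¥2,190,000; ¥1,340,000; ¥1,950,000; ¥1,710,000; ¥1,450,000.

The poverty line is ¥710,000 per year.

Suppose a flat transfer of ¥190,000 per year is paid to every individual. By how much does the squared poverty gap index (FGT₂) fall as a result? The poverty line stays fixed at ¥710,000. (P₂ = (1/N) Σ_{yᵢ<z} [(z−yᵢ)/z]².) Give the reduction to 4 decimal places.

0.1157

Before: below the line — ¥190,000, ¥200,000, ¥290,000, ¥330,000, ¥530,000; squared poverty gap index (FGT₂) = 0.175303.
After the ¥190,000 transfer: below the line — ¥380,000, ¥390,000, ¥480,000, ¥520,000; squared poverty gap index (FGT₂) = 0.059572.
Reduction = 0.175303 − 0.059572 = 0.1157.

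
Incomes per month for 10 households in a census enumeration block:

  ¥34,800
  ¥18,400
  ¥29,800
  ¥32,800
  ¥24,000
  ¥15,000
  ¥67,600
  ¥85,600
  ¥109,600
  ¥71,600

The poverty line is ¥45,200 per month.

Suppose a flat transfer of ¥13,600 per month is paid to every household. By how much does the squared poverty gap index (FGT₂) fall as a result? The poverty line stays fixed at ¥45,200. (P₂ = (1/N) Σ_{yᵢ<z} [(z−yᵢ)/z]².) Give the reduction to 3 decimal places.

0.101

Before: below the line — ¥15,000, ¥18,400, ¥24,000, ¥29,800, ¥32,800, ¥34,800; squared poverty gap index (FGT₂) = 0.12622.
After the ¥13,600 transfer: below the line — ¥28,600, ¥32,000, ¥37,600, ¥43,400; squared poverty gap index (FGT₂) = 0.02500.
Reduction = 0.12622 − 0.02500 = 0.101.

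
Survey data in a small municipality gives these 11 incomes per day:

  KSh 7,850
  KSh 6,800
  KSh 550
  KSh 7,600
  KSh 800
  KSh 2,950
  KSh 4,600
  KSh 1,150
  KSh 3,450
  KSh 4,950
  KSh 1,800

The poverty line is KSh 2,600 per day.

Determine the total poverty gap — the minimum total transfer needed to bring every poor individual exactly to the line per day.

Below z: KSh 550, KSh 800, KSh 1,150, KSh 1,800 (q = 4 of N = 11).
Individual gaps: 2600−550 = 2050; 2600−800 = 1800; 2600−1150 = 1450; 2600−1800 = 800.
Aggregate gap = KSh 6,100.

KSh 6,100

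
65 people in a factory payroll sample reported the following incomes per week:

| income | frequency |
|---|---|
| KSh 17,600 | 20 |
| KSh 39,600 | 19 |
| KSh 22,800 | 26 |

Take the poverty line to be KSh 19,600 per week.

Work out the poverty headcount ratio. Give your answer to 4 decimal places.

20 of the 65 people have income below KSh 19,600.
H = 20/65 = 0.3077.

0.3077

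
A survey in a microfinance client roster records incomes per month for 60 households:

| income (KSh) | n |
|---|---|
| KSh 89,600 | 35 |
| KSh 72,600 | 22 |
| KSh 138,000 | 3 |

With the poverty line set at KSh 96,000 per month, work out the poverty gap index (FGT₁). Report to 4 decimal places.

Incomes under z: 22×KSh 72,600, 35×KSh 89,600 (q = 57 of N = 60).
Shortfall ratios: (96000−72600)/96000 = 0.2437 (×22); (96000−89600)/96000 = 0.0667 (×35).
Sum of shortfalls = 7.695833; P₁ averages over all N: 7.695833 / 60 = 0.1283.

0.1283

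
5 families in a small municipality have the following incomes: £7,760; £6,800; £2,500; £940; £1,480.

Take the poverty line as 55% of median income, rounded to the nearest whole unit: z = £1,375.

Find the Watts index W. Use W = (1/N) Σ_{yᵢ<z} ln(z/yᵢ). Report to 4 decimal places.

0.0761

Below the line: £940 (q = 1 of N = 5).
Log gaps: ln(1375/940) = 0.3803.
W = 0.380329 / 5 = 0.0761.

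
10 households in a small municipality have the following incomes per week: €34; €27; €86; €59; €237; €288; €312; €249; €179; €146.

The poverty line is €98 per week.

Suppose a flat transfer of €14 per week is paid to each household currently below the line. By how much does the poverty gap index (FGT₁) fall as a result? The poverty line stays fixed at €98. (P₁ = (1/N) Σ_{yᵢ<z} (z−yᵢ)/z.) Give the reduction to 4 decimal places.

0.0551

Before: below the line — €27, €34, €59, €86; poverty gap index (FGT₁) = 0.189796.
After the €14 transfer: below the line — €41, €48, €73; poverty gap index (FGT₁) = 0.134694.
Reduction = 0.189796 − 0.134694 = 0.0551.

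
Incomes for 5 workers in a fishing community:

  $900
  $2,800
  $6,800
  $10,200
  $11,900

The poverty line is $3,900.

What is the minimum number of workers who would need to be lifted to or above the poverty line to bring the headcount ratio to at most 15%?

2

2 of the 5 workers are poor, so H = 2/5 = 0.400.
A headcount ratio of at most 15% allows at most ⌊0.15 × 5⌋ = 0 poor workers.
So at least 2 − 0 = 2 must be lifted.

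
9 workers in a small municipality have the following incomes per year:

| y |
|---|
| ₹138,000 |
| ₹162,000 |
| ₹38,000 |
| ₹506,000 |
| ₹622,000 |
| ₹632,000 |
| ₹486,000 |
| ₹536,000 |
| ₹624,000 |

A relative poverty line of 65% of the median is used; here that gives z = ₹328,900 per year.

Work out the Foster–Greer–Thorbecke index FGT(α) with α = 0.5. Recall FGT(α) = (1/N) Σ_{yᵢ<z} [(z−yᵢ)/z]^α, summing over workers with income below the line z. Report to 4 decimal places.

0.2683

Incomes under z: ₹38,000, ₹138,000, ₹162,000 (q = 3 of N = 9).
Normalized shortfalls: (328900−38000)/328900 = 0.8845; (328900−138000)/328900 = 0.5804; (328900−162000)/328900 = 0.5074.
Raised to α = 0.5: 0.94046; 0.76185; 0.71235.
Sum = 2.414666; FGT(0.5) = 2.414666 / 9 = 0.2683.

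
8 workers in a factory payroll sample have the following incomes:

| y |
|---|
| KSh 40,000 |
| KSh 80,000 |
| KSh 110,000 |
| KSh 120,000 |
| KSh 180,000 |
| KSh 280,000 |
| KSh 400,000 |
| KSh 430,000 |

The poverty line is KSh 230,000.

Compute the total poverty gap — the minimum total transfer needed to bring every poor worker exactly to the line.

Incomes under z: KSh 40,000, KSh 80,000, KSh 110,000, KSh 120,000, KSh 180,000 (q = 5 of N = 8).
Individual gaps: 230000−40000 = 190000; 230000−80000 = 150000; 230000−110000 = 120000; 230000−120000 = 110000; 230000−180000 = 50000.
Aggregate gap = KSh 620,000.

KSh 620,000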